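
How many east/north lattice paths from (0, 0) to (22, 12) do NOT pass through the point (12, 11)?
Number of paths = 533481182

Total paths from (0, 0) to (22, 12): C(34, 22) = 548354040. Paths through (12, 11): (paths (0, 0) → (12, 11)) × (paths (12, 11) → (22, 12)) = C(23, 12) · C(11, 10) = 1352078 · 11 = 14872858. Avoidance count = 548354040 − 14872858 = 533481182.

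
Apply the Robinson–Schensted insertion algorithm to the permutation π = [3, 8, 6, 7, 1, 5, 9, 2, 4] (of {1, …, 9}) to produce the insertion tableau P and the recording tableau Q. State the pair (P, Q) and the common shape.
P = [1, 2, 4, 9] / [3, 5, 7] / [6] / [8];  Q = [1, 2, 4, 7] / [3, 6, 9] / [5] / [8];  common shape = (4, 3, 1, 1)

Row-insert the values π_1, π_2, … into P one at a time, bumping the leftmost entry strictly greater than the inserted value down to the next row. The recording tableau Q records, in position (i, j), the step at which that cell was added to P.
  Insert 3 (step 1): P = [3];  Q = [1]
  Insert 8 (step 2): P = [3, 8];  Q = [1, 2]
  Insert 6 (step 3): P = [3, 6] / [8];  Q = [1, 2] / [3]
  Insert 7 (step 4): P = [3, 6, 7] / [8];  Q = [1, 2, 4] / [3]
  Insert 1 (step 5): P = [1, 6, 7] / [3] / [8];  Q = [1, 2, 4] / [3] / [5]
  Insert 5 (step 6): P = [1, 5, 7] / [3, 6] / [8];  Q = [1, 2, 4] / [3, 6] / [5]
  Insert 9 (step 7): P = [1, 5, 7, 9] / [3, 6] / [8];  Q = [1, 2, 4, 7] / [3, 6] / [5]
  Insert 2 (step 8): P = [1, 2, 7, 9] / [3, 5] / [6] / [8];  Q = [1, 2, 4, 7] / [3, 6] / [5] / [8]
  Insert 4 (step 9): P = [1, 2, 4, 9] / [3, 5, 7] / [6] / [8];  Q = [1, 2, 4, 7] / [3, 6, 9] / [5] / [8]
Final shape: (4, 3, 1, 1).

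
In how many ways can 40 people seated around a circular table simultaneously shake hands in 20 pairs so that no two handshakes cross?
C_20 = 6564120420

These noncrossing handshakes are counted by the Catalan number C_n = (1/(n + 1)) · C(2n, n). For n = 20: C_20 = (1/21) · C(40, 20) = 137846528820/21 = 6564120420.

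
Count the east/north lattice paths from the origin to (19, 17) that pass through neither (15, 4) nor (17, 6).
Number of paths = 8582211822

Inclusion–exclusion. Total paths: C(36, 19) = 8597496600. Through P₁: C(19, 15)·C(17, 4) = 9224880. Through P₂: C(23, 17)·C(13, 2) = 7873866. Since P₁ is strictly southwest of P₂, a monotone path through both must visit P₁ then P₂; paths through both = C(19, 15)·C(4, 2)·C(13, 2) = 1813968. Avoid both = 8597496600 − 9224880 − 7873866 + 1813968 = 8582211822.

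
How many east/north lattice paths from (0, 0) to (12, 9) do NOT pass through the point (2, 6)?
Number of paths = 285922

Total paths from (0, 0) to (12, 9): C(21, 12) = 293930. Paths through (2, 6): (paths (0, 0) → (2, 6)) × (paths (2, 6) → (12, 9)) = C(8, 2) · C(13, 10) = 28 · 286 = 8008. Avoidance count = 293930 − 8008 = 285922.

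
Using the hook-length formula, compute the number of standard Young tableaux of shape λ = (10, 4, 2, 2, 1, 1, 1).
# SYT of shape (10, 4, 2, 2, 1, 1, 1) = 158428270

Hook-length formula: f^λ = n! / Π hook(c), product over all cells c of the Young diagram. For λ = (10, 4, 2, 2, 1, 1, 1), n = 21 boxes. Hook lengths by row (left-to-right, top-to-bottom): [16, 12, 9, 8, 6, 5, 4, 3, 2, 1]; [9, 5, 2, 1]; [6, 2]; [5, 1]; [3]; [2]; [1]. Product of hooks = 322486272000. So f^λ = 21! / 322486272000 = 51090942171709440000 / 322486272000 = 158428270.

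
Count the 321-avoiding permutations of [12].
C_12 = 208012

These 321-avoiding permutations are counted by the Catalan number C_n = (1/(n + 1)) · C(2n, n). For n = 12: C_12 = (1/13) · C(24, 12) = 2704156/13 = 208012.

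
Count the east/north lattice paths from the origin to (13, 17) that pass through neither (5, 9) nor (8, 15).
Number of paths = 87229044

Inclusion–exclusion. Total paths: C(30, 13) = 119759850. Through P₁: C(14, 5)·C(16, 8) = 25765740. Through P₂: C(23, 8)·C(7, 5) = 10296594. Since P₁ is strictly southwest of P₂, a monotone path through both must visit P₁ then P₂; paths through both = C(14, 5)·C(9, 3)·C(7, 5) = 3531528. Avoid both = 119759850 − 25765740 − 10296594 + 3531528 = 87229044.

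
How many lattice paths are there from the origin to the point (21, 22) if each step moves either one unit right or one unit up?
Number of paths = 1052049481860

A monotone lattice path from (0, 0) to (21, 22) consists of 21 east steps and 22 north steps in some order, so it is determined by which 21 of the 43 steps are east. The count is C(43, 21) = 1052049481860.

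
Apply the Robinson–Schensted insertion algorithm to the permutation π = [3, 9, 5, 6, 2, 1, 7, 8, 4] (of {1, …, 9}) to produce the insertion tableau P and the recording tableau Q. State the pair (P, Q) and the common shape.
P = [1, 4, 6, 7, 8] / [2, 5] / [3] / [9];  Q = [1, 2, 4, 7, 8] / [3, 9] / [5] / [6];  common shape = (5, 2, 1, 1)

Row-insert the values π_1, π_2, … into P one at a time, bumping the leftmost entry strictly greater than the inserted value down to the next row. The recording tableau Q records, in position (i, j), the step at which that cell was added to P.
  Insert 3 (step 1): P = [3];  Q = [1]
  Insert 9 (step 2): P = [3, 9];  Q = [1, 2]
  Insert 5 (step 3): P = [3, 5] / [9];  Q = [1, 2] / [3]
  Insert 6 (step 4): P = [3, 5, 6] / [9];  Q = [1, 2, 4] / [3]
  Insert 2 (step 5): P = [2, 5, 6] / [3] / [9];  Q = [1, 2, 4] / [3] / [5]
  Insert 1 (step 6): P = [1, 5, 6] / [2] / [3] / [9];  Q = [1, 2, 4] / [3] / [5] / [6]
  Insert 7 (step 7): P = [1, 5, 6, 7] / [2] / [3] / [9];  Q = [1, 2, 4, 7] / [3] / [5] / [6]
  Insert 8 (step 8): P = [1, 5, 6, 7, 8] / [2] / [3] / [9];  Q = [1, 2, 4, 7, 8] / [3] / [5] / [6]
  Insert 4 (step 9): P = [1, 4, 6, 7, 8] / [2, 5] / [3] / [9];  Q = [1, 2, 4, 7, 8] / [3, 9] / [5] / [6]
Final shape: (5, 2, 1, 1).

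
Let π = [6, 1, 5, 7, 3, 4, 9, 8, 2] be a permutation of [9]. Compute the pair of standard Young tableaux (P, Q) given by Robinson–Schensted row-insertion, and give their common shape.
P = [1, 2, 4, 8] / [3, 7, 9] / [5] / [6];  Q = [1, 3, 4, 7] / [2, 6, 8] / [5] / [9];  common shape = (4, 3, 1, 1)

Row-insert the values π_1, π_2, … into P one at a time, bumping the leftmost entry strictly greater than the inserted value down to the next row. The recording tableau Q records, in position (i, j), the step at which that cell was added to P.
  Insert 6 (step 1): P = [6];  Q = [1]
  Insert 1 (step 2): P = [1] / [6];  Q = [1] / [2]
  Insert 5 (step 3): P = [1, 5] / [6];  Q = [1, 3] / [2]
  Insert 7 (step 4): P = [1, 5, 7] / [6];  Q = [1, 3, 4] / [2]
  Insert 3 (step 5): P = [1, 3, 7] / [5] / [6];  Q = [1, 3, 4] / [2] / [5]
  Insert 4 (step 6): P = [1, 3, 4] / [5, 7] / [6];  Q = [1, 3, 4] / [2, 6] / [5]
  Insert 9 (step 7): P = [1, 3, 4, 9] / [5, 7] / [6];  Q = [1, 3, 4, 7] / [2, 6] / [5]
  Insert 8 (step 8): P = [1, 3, 4, 8] / [5, 7, 9] / [6];  Q = [1, 3, 4, 7] / [2, 6, 8] / [5]
  Insert 2 (step 9): P = [1, 2, 4, 8] / [3, 7, 9] / [5] / [6];  Q = [1, 3, 4, 7] / [2, 6, 8] / [5] / [9]
Final shape: (4, 3, 1, 1).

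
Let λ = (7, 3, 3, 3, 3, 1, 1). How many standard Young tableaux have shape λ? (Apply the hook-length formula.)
# SYT of shape (7, 3, 3, 3, 3, 1, 1) = 188024760

Hook-length formula: f^λ = n! / Π hook(c), product over all cells c of the Young diagram. For λ = (7, 3, 3, 3, 3, 1, 1), n = 21 boxes. Hook lengths by row (left-to-right, top-to-bottom): [13, 10, 9, 4, 3, 2, 1]; [8, 5, 4]; [7, 4, 3]; [6, 3, 2]; [5, 2, 1]; [2]; [1]. Product of hooks = 271724544000. So f^λ = 21! / 271724544000 = 51090942171709440000 / 271724544000 = 188024760.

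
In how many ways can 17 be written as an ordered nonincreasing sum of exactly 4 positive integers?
p(17, 4 parts) = 39

Partitions of n into exactly k parts are in bijection with partitions of n − k into at most k parts (subtract 1 from each part). So p(17, exactly 4) = p(13, parts ≤ 4). Computing via the recurrence p(m, j) = p(m, j−1) + p(m−j, j) gives 39.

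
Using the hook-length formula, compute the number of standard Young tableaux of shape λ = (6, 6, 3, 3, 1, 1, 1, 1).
# SYT of shape (6, 6, 3, 3, 1, 1, 1, 1) = 1319051250

Hook-length formula: f^λ = n! / Π hook(c), product over all cells c of the Young diagram. For λ = (6, 6, 3, 3, 1, 1, 1, 1), n = 22 boxes. Hook lengths by row (left-to-right, top-to-bottom): [13, 8, 7, 4, 3, 2]; [12, 7, 6, 3, 2, 1]; [8, 3, 2]; [7, 2, 1]; [4]; [3]; [2]; [1]. Product of hooks = 852128169984. So f^λ = 22! / 852128169984 = 1124000727777607680000 / 852128169984 = 1319051250.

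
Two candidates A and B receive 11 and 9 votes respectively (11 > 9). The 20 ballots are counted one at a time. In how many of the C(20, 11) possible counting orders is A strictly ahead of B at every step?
Strict-lead orderings = 16796

Total orderings of the 20 votes with 11 for A: C(20, 11) = 167960. By the Bertrand ballot formula (Cycle Lemma / reflection principle), the number of orderings in which A is strictly ahead of B throughout is (p − q)/(p + q) · C(p + q, p) = (11 − 9)/(11 + 9) · 167960 = 16796.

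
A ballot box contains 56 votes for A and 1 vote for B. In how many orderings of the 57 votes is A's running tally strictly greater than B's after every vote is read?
Strict-lead orderings = 55

Total orderings of the 57 votes with 56 for A: C(57, 56) = 57. By the Bertrand ballot formula (Cycle Lemma / reflection principle), the number of orderings in which A is strictly ahead of B throughout is (p − q)/(p + q) · C(p + q, p) = (56 − 1)/(56 + 1) · 57 = 55.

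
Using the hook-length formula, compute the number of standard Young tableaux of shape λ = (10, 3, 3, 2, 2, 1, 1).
# SYT of shape (10, 3, 3, 2, 2, 1, 1) = 598321647

Hook-length formula: f^λ = n! / Π hook(c), product over all cells c of the Young diagram. For λ = (10, 3, 3, 2, 2, 1, 1), n = 22 boxes. Hook lengths by row (left-to-right, top-to-bottom): [16, 13, 10, 7, 6, 5, 4, 3, 2, 1]; [8, 5, 2]; [7, 4, 1]; [5, 2]; [4, 1]; [2]; [1]. Product of hooks = 1878589440000. So f^λ = 22! / 1878589440000 = 1124000727777607680000 / 1878589440000 = 598321647.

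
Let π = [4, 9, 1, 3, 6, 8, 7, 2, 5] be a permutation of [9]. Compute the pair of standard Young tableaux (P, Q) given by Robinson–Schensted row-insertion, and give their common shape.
P = [1, 2, 5, 7] / [3, 6] / [4, 8] / [9];  Q = [1, 2, 5, 6] / [3, 4] / [7, 9] / [8];  common shape = (4, 2, 2, 1)

Row-insert the values π_1, π_2, … into P one at a time, bumping the leftmost entry strictly greater than the inserted value down to the next row. The recording tableau Q records, in position (i, j), the step at which that cell was added to P.
  Insert 4 (step 1): P = [4];  Q = [1]
  Insert 9 (step 2): P = [4, 9];  Q = [1, 2]
  Insert 1 (step 3): P = [1, 9] / [4];  Q = [1, 2] / [3]
  Insert 3 (step 4): P = [1, 3] / [4, 9];  Q = [1, 2] / [3, 4]
  Insert 6 (step 5): P = [1, 3, 6] / [4, 9];  Q = [1, 2, 5] / [3, 4]
  Insert 8 (step 6): P = [1, 3, 6, 8] / [4, 9];  Q = [1, 2, 5, 6] / [3, 4]
  Insert 7 (step 7): P = [1, 3, 6, 7] / [4, 8] / [9];  Q = [1, 2, 5, 6] / [3, 4] / [7]
  Insert 2 (step 8): P = [1, 2, 6, 7] / [3, 8] / [4] / [9];  Q = [1, 2, 5, 6] / [3, 4] / [7] / [8]
  Insert 5 (step 9): P = [1, 2, 5, 7] / [3, 6] / [4, 8] / [9];  Q = [1, 2, 5, 6] / [3, 4] / [7, 9] / [8]
Final shape: (4, 2, 2, 1).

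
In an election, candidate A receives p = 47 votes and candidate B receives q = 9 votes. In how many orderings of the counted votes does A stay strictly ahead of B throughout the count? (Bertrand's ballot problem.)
Strict-lead orderings = 5140835700

Total orderings of the 56 votes with 47 for A: C(56, 47) = 7575968400. By the Bertrand ballot formula (Cycle Lemma / reflection principle), the number of orderings in which A is strictly ahead of B throughout is (p − q)/(p + q) · C(p + q, p) = (47 − 9)/(47 + 9) · 7575968400 = 5140835700.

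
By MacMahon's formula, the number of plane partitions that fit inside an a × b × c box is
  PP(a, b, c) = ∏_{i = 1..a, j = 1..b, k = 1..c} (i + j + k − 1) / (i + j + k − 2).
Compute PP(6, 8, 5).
PP(6, 8, 5) = 7997986868872

Evaluate the triple product over i = 1..6, j = 1..8, k = 1..5. The factors are (2/1) · (3/2) · (4/3) · (5/4) · (6/5) · (3/2) · (4/3) · (5/4) · … (240 factors total). The numerators and denominators telescope so the product is an integer; carrying out the multiplication exactly gives PP(6, 8, 5) = 7997986868872.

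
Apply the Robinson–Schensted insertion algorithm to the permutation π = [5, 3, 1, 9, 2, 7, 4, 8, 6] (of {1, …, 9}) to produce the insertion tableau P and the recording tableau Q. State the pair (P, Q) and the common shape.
P = [1, 2, 4, 6] / [3, 7, 8] / [5, 9];  Q = [1, 4, 6, 8] / [2, 5, 9] / [3, 7];  common shape = (4, 3, 2)

Row-insert the values π_1, π_2, … into P one at a time, bumping the leftmost entry strictly greater than the inserted value down to the next row. The recording tableau Q records, in position (i, j), the step at which that cell was added to P.
  Insert 5 (step 1): P = [5];  Q = [1]
  Insert 3 (step 2): P = [3] / [5];  Q = [1] / [2]
  Insert 1 (step 3): P = [1] / [3] / [5];  Q = [1] / [2] / [3]
  Insert 9 (step 4): P = [1, 9] / [3] / [5];  Q = [1, 4] / [2] / [3]
  Insert 2 (step 5): P = [1, 2] / [3, 9] / [5];  Q = [1, 4] / [2, 5] / [3]
  Insert 7 (step 6): P = [1, 2, 7] / [3, 9] / [5];  Q = [1, 4, 6] / [2, 5] / [3]
  Insert 4 (step 7): P = [1, 2, 4] / [3, 7] / [5, 9];  Q = [1, 4, 6] / [2, 5] / [3, 7]
  Insert 8 (step 8): P = [1, 2, 4, 8] / [3, 7] / [5, 9];  Q = [1, 4, 6, 8] / [2, 5] / [3, 7]
  Insert 6 (step 9): P = [1, 2, 4, 6] / [3, 7, 8] / [5, 9];  Q = [1, 4, 6, 8] / [2, 5, 9] / [3, 7]
Final shape: (4, 3, 2).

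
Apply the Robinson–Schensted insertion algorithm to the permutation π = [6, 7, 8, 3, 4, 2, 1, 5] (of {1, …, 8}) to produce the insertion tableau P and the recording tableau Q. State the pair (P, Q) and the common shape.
P = [1, 4, 5] / [2, 7, 8] / [3] / [6];  Q = [1, 2, 3] / [4, 5, 8] / [6] / [7];  common shape = (3, 3, 1, 1)

Row-insert the values π_1, π_2, … into P one at a time, bumping the leftmost entry strictly greater than the inserted value down to the next row. The recording tableau Q records, in position (i, j), the step at which that cell was added to P.
  Insert 6 (step 1): P = [6];  Q = [1]
  Insert 7 (step 2): P = [6, 7];  Q = [1, 2]
  Insert 8 (step 3): P = [6, 7, 8];  Q = [1, 2, 3]
  Insert 3 (step 4): P = [3, 7, 8] / [6];  Q = [1, 2, 3] / [4]
  Insert 4 (step 5): P = [3, 4, 8] / [6, 7];  Q = [1, 2, 3] / [4, 5]
  Insert 2 (step 6): P = [2, 4, 8] / [3, 7] / [6];  Q = [1, 2, 3] / [4, 5] / [6]
  Insert 1 (step 7): P = [1, 4, 8] / [2, 7] / [3] / [6];  Q = [1, 2, 3] / [4, 5] / [6] / [7]
  Insert 5 (step 8): P = [1, 4, 5] / [2, 7, 8] / [3] / [6];  Q = [1, 2, 3] / [4, 5, 8] / [6] / [7]
Final shape: (3, 3, 1, 1).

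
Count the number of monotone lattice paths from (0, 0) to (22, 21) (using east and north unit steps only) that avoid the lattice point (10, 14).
Number of paths = 953225714532

Total paths from (0, 0) to (22, 21): C(43, 22) = 1052049481860. Paths through (10, 14): (paths (0, 0) → (10, 14)) × (paths (10, 14) → (22, 21)) = C(24, 10) · C(19, 12) = 1961256 · 50388 = 98823767328. Avoidance count = 1052049481860 − 98823767328 = 953225714532.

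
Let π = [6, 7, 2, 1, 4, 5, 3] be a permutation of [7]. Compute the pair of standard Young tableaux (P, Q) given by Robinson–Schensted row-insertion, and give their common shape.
P = [1, 3, 5] / [2, 4] / [6, 7];  Q = [1, 2, 6] / [3, 5] / [4, 7];  common shape = (3, 2, 2)

Row-insert the values π_1, π_2, … into P one at a time, bumping the leftmost entry strictly greater than the inserted value down to the next row. The recording tableau Q records, in position (i, j), the step at which that cell was added to P.
  Insert 6 (step 1): P = [6];  Q = [1]
  Insert 7 (step 2): P = [6, 7];  Q = [1, 2]
  Insert 2 (step 3): P = [2, 7] / [6];  Q = [1, 2] / [3]
  Insert 1 (step 4): P = [1, 7] / [2] / [6];  Q = [1, 2] / [3] / [4]
  Insert 4 (step 5): P = [1, 4] / [2, 7] / [6];  Q = [1, 2] / [3, 5] / [4]
  Insert 5 (step 6): P = [1, 4, 5] / [2, 7] / [6];  Q = [1, 2, 6] / [3, 5] / [4]
  Insert 3 (step 7): P = [1, 3, 5] / [2, 4] / [6, 7];  Q = [1, 2, 6] / [3, 5] / [4, 7]
Final shape: (3, 2, 2).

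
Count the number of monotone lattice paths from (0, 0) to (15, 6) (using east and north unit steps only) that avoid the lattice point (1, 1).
Number of paths = 31008

Total paths from (0, 0) to (15, 6): C(21, 15) = 54264. Paths through (1, 1): (paths (0, 0) → (1, 1)) × (paths (1, 1) → (15, 6)) = C(2, 1) · C(19, 14) = 2 · 11628 = 23256. Avoidance count = 54264 − 23256 = 31008.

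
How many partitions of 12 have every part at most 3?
p(12, parts ≤ 3) = 19

Partitions of 12 with all parts ≤ 3: 3+3+3+3, 3+3+3+2+1, 3+3+3+1+1+1, 3+3+2+2+2, 3+3+2+2+1+1, 3+3+2+1+1+1+1, 3+3+1+1+1+1+1+1, 3+2+2+2+2+1, 3+2+2+2+1+1+1, 3+2+2+1+1+1+1+1, 3+2+1+1+1+1+1+1+1, 3+1+1+1+1+1+1+1+1+1, 2+2+2+2+2+2, 2+2+2+2+2+1+1, 2+2+2+2+1+1+1+1, 2+2+2+1+1+1+1+1+1, 2+2+1+1+1+1+1+1+1+1, 2+1+1+1+1+1+1+1+1+1+1, 1+1+1+1+1+1+1+1+1+1+1+1. Count = 19.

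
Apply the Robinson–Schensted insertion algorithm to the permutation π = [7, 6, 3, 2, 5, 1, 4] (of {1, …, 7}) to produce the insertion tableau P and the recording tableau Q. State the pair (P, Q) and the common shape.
P = [1, 4] / [2, 5] / [3] / [6] / [7];  Q = [1, 5] / [2, 7] / [3] / [4] / [6];  common shape = (2, 2, 1, 1, 1)

Row-insert the values π_1, π_2, … into P one at a time, bumping the leftmost entry strictly greater than the inserted value down to the next row. The recording tableau Q records, in position (i, j), the step at which that cell was added to P.
  Insert 7 (step 1): P = [7];  Q = [1]
  Insert 6 (step 2): P = [6] / [7];  Q = [1] / [2]
  Insert 3 (step 3): P = [3] / [6] / [7];  Q = [1] / [2] / [3]
  Insert 2 (step 4): P = [2] / [3] / [6] / [7];  Q = [1] / [2] / [3] / [4]
  Insert 5 (step 5): P = [2, 5] / [3] / [6] / [7];  Q = [1, 5] / [2] / [3] / [4]
  Insert 1 (step 6): P = [1, 5] / [2] / [3] / [6] / [7];  Q = [1, 5] / [2] / [3] / [4] / [6]
  Insert 4 (step 7): P = [1, 4] / [2, 5] / [3] / [6] / [7];  Q = [1, 5] / [2, 7] / [3] / [4] / [6]
Final shape: (2, 2, 1, 1, 1).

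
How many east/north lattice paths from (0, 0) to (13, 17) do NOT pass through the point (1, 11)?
Number of paths = 119537082

Total paths from (0, 0) to (13, 17): C(30, 13) = 119759850. Paths through (1, 11): (paths (0, 0) → (1, 11)) × (paths (1, 11) → (13, 17)) = C(12, 1) · C(18, 12) = 12 · 18564 = 222768. Avoidance count = 119759850 − 222768 = 119537082.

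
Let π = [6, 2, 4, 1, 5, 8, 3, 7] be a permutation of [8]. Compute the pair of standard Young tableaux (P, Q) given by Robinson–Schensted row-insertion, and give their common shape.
P = [1, 3, 5, 7] / [2, 4, 8] / [6];  Q = [1, 3, 5, 6] / [2, 7, 8] / [4];  common shape = (4, 3, 1)

Row-insert the values π_1, π_2, … into P one at a time, bumping the leftmost entry strictly greater than the inserted value down to the next row. The recording tableau Q records, in position (i, j), the step at which that cell was added to P.
  Insert 6 (step 1): P = [6];  Q = [1]
  Insert 2 (step 2): P = [2] / [6];  Q = [1] / [2]
  Insert 4 (step 3): P = [2, 4] / [6];  Q = [1, 3] / [2]
  Insert 1 (step 4): P = [1, 4] / [2] / [6];  Q = [1, 3] / [2] / [4]
  Insert 5 (step 5): P = [1, 4, 5] / [2] / [6];  Q = [1, 3, 5] / [2] / [4]
  Insert 8 (step 6): P = [1, 4, 5, 8] / [2] / [6];  Q = [1, 3, 5, 6] / [2] / [4]
  Insert 3 (step 7): P = [1, 3, 5, 8] / [2, 4] / [6];  Q = [1, 3, 5, 6] / [2, 7] / [4]
  Insert 7 (step 8): P = [1, 3, 5, 7] / [2, 4, 8] / [6];  Q = [1, 3, 5, 6] / [2, 7, 8] / [4]
Final shape: (4, 3, 1).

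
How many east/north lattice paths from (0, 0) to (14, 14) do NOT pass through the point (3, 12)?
Number of paths = 40081110

Total paths from (0, 0) to (14, 14): C(28, 14) = 40116600. Paths through (3, 12): (paths (0, 0) → (3, 12)) × (paths (3, 12) → (14, 14)) = C(15, 3) · C(13, 11) = 455 · 78 = 35490. Avoidance count = 40116600 − 35490 = 40081110.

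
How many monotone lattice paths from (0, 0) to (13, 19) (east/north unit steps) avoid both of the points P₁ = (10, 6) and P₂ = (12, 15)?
Number of paths = 258172020

Inclusion–exclusion. Total paths: C(32, 13) = 347373600. Through P₁: C(16, 10)·C(16, 3) = 4484480. Through P₂: C(27, 12)·C(5, 1) = 86919300. Since P₁ is strictly southwest of P₂, a monotone path through both must visit P₁ then P₂; paths through both = C(16, 10)·C(11, 2)·C(5, 1) = 2202200. Avoid both = 347373600 − 4484480 − 86919300 + 2202200 = 258172020.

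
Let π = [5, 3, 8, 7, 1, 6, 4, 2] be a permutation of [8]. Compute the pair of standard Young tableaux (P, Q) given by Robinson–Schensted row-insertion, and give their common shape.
P = [1, 2] / [3, 4] / [5, 6] / [7] / [8];  Q = [1, 3] / [2, 4] / [5, 6] / [7] / [8];  common shape = (2, 2, 2, 1, 1)

Row-insert the values π_1, π_2, … into P one at a time, bumping the leftmost entry strictly greater than the inserted value down to the next row. The recording tableau Q records, in position (i, j), the step at which that cell was added to P.
  Insert 5 (step 1): P = [5];  Q = [1]
  Insert 3 (step 2): P = [3] / [5];  Q = [1] / [2]
  Insert 8 (step 3): P = [3, 8] / [5];  Q = [1, 3] / [2]
  Insert 7 (step 4): P = [3, 7] / [5, 8];  Q = [1, 3] / [2, 4]
  Insert 1 (step 5): P = [1, 7] / [3, 8] / [5];  Q = [1, 3] / [2, 4] / [5]
  Insert 6 (step 6): P = [1, 6] / [3, 7] / [5, 8];  Q = [1, 3] / [2, 4] / [5, 6]
  Insert 4 (step 7): P = [1, 4] / [3, 6] / [5, 7] / [8];  Q = [1, 3] / [2, 4] / [5, 6] / [7]
  Insert 2 (step 8): P = [1, 2] / [3, 4] / [5, 6] / [7] / [8];  Q = [1, 3] / [2, 4] / [5, 6] / [7] / [8]
Final shape: (2, 2, 2, 1, 1).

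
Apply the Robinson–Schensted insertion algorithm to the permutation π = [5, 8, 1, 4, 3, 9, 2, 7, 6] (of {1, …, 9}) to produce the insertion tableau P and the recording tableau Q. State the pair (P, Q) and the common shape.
P = [1, 2, 6] / [3, 7, 9] / [4, 8] / [5];  Q = [1, 2, 6] / [3, 4, 8] / [5, 9] / [7];  common shape = (3, 3, 2, 1)

Row-insert the values π_1, π_2, … into P one at a time, bumping the leftmost entry strictly greater than the inserted value down to the next row. The recording tableau Q records, in position (i, j), the step at which that cell was added to P.
  Insert 5 (step 1): P = [5];  Q = [1]
  Insert 8 (step 2): P = [5, 8];  Q = [1, 2]
  Insert 1 (step 3): P = [1, 8] / [5];  Q = [1, 2] / [3]
  Insert 4 (step 4): P = [1, 4] / [5, 8];  Q = [1, 2] / [3, 4]
  Insert 3 (step 5): P = [1, 3] / [4, 8] / [5];  Q = [1, 2] / [3, 4] / [5]
  Insert 9 (step 6): P = [1, 3, 9] / [4, 8] / [5];  Q = [1, 2, 6] / [3, 4] / [5]
  Insert 2 (step 7): P = [1, 2, 9] / [3, 8] / [4] / [5];  Q = [1, 2, 6] / [3, 4] / [5] / [7]
  Insert 7 (step 8): P = [1, 2, 7] / [3, 8, 9] / [4] / [5];  Q = [1, 2, 6] / [3, 4, 8] / [5] / [7]
  Insert 6 (step 9): P = [1, 2, 6] / [3, 7, 9] / [4, 8] / [5];  Q = [1, 2, 6] / [3, 4, 8] / [5, 9] / [7]
Final shape: (3, 3, 2, 1).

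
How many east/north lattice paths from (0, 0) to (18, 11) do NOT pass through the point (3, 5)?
Number of paths = 31558506

Total paths from (0, 0) to (18, 11): C(29, 18) = 34597290. Paths through (3, 5): (paths (0, 0) → (3, 5)) × (paths (3, 5) → (18, 11)) = C(8, 3) · C(21, 15) = 56 · 54264 = 3038784. Avoidance count = 34597290 − 3038784 = 31558506.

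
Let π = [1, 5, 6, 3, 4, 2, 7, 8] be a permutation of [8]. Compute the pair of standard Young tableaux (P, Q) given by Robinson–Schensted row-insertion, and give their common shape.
P = [1, 2, 4, 7, 8] / [3, 6] / [5];  Q = [1, 2, 3, 7, 8] / [4, 5] / [6];  common shape = (5, 2, 1)

Row-insert the values π_1, π_2, … into P one at a time, bumping the leftmost entry strictly greater than the inserted value down to the next row. The recording tableau Q records, in position (i, j), the step at which that cell was added to P.
  Insert 1 (step 1): P = [1];  Q = [1]
  Insert 5 (step 2): P = [1, 5];  Q = [1, 2]
  Insert 6 (step 3): P = [1, 5, 6];  Q = [1, 2, 3]
  Insert 3 (step 4): P = [1, 3, 6] / [5];  Q = [1, 2, 3] / [4]
  Insert 4 (step 5): P = [1, 3, 4] / [5, 6];  Q = [1, 2, 3] / [4, 5]
  Insert 2 (step 6): P = [1, 2, 4] / [3, 6] / [5];  Q = [1, 2, 3] / [4, 5] / [6]
  Insert 7 (step 7): P = [1, 2, 4, 7] / [3, 6] / [5];  Q = [1, 2, 3, 7] / [4, 5] / [6]
  Insert 8 (step 8): P = [1, 2, 4, 7, 8] / [3, 6] / [5];  Q = [1, 2, 3, 7, 8] / [4, 5] / [6]
Final shape: (5, 2, 1).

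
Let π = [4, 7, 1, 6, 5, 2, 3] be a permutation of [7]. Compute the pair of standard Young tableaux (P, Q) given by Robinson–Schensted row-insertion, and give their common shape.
P = [1, 2, 3] / [4, 5] / [6] / [7];  Q = [1, 2, 7] / [3, 4] / [5] / [6];  common shape = (3, 2, 1, 1)

Row-insert the values π_1, π_2, … into P one at a time, bumping the leftmost entry strictly greater than the inserted value down to the next row. The recording tableau Q records, in position (i, j), the step at which that cell was added to P.
  Insert 4 (step 1): P = [4];  Q = [1]
  Insert 7 (step 2): P = [4, 7];  Q = [1, 2]
  Insert 1 (step 3): P = [1, 7] / [4];  Q = [1, 2] / [3]
  Insert 6 (step 4): P = [1, 6] / [4, 7];  Q = [1, 2] / [3, 4]
  Insert 5 (step 5): P = [1, 5] / [4, 6] / [7];  Q = [1, 2] / [3, 4] / [5]
  Insert 2 (step 6): P = [1, 2] / [4, 5] / [6] / [7];  Q = [1, 2] / [3, 4] / [5] / [6]
  Insert 3 (step 7): P = [1, 2, 3] / [4, 5] / [6] / [7];  Q = [1, 2, 7] / [3, 4] / [5] / [6]
Final shape: (3, 2, 1, 1).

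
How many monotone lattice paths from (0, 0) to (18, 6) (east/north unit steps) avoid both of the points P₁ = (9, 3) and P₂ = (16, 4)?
Number of paths = 67686

Inclusion–exclusion. Total paths: C(24, 18) = 134596. Through P₁: C(12, 9)·C(12, 9) = 48400. Through P₂: C(20, 16)·C(4, 2) = 29070. Since P₁ is strictly southwest of P₂, a monotone path through both must visit P₁ then P₂; paths through both = C(12, 9)·C(8, 7)·C(4, 2) = 10560. Avoid both = 134596 − 48400 − 29070 + 10560 = 67686.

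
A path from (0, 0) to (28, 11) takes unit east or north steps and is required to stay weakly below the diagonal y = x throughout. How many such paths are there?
Number of paths = 1040310648

By the reflection principle (André's argument), the number of monotone paths to (28, 11) with n ≤ m that never go above y = x is C(39, 28) − C(39, 29) = 1676056044 − 635745396 = 1040310648.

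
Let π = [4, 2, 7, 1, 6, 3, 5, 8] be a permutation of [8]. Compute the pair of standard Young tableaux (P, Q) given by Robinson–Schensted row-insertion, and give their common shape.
P = [1, 3, 5, 8] / [2, 6] / [4, 7];  Q = [1, 3, 7, 8] / [2, 5] / [4, 6];  common shape = (4, 2, 2)

Row-insert the values π_1, π_2, … into P one at a time, bumping the leftmost entry strictly greater than the inserted value down to the next row. The recording tableau Q records, in position (i, j), the step at which that cell was added to P.
  Insert 4 (step 1): P = [4];  Q = [1]
  Insert 2 (step 2): P = [2] / [4];  Q = [1] / [2]
  Insert 7 (step 3): P = [2, 7] / [4];  Q = [1, 3] / [2]
  Insert 1 (step 4): P = [1, 7] / [2] / [4];  Q = [1, 3] / [2] / [4]
  Insert 6 (step 5): P = [1, 6] / [2, 7] / [4];  Q = [1, 3] / [2, 5] / [4]
  Insert 3 (step 6): P = [1, 3] / [2, 6] / [4, 7];  Q = [1, 3] / [2, 5] / [4, 6]
  Insert 5 (step 7): P = [1, 3, 5] / [2, 6] / [4, 7];  Q = [1, 3, 7] / [2, 5] / [4, 6]
  Insert 8 (step 8): P = [1, 3, 5, 8] / [2, 6] / [4, 7];  Q = [1, 3, 7, 8] / [2, 5] / [4, 6]
Final shape: (4, 2, 2).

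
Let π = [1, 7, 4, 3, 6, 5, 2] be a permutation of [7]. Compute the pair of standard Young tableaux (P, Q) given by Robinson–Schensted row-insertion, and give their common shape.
P = [1, 2, 5] / [3, 6] / [4] / [7];  Q = [1, 2, 5] / [3, 6] / [4] / [7];  common shape = (3, 2, 1, 1)

Row-insert the values π_1, π_2, … into P one at a time, bumping the leftmost entry strictly greater than the inserted value down to the next row. The recording tableau Q records, in position (i, j), the step at which that cell was added to P.
  Insert 1 (step 1): P = [1];  Q = [1]
  Insert 7 (step 2): P = [1, 7];  Q = [1, 2]
  Insert 4 (step 3): P = [1, 4] / [7];  Q = [1, 2] / [3]
  Insert 3 (step 4): P = [1, 3] / [4] / [7];  Q = [1, 2] / [3] / [4]
  Insert 6 (step 5): P = [1, 3, 6] / [4] / [7];  Q = [1, 2, 5] / [3] / [4]
  Insert 5 (step 6): P = [1, 3, 5] / [4, 6] / [7];  Q = [1, 2, 5] / [3, 6] / [4]
  Insert 2 (step 7): P = [1, 2, 5] / [3, 6] / [4] / [7];  Q = [1, 2, 5] / [3, 6] / [4] / [7]
Final shape: (3, 2, 1, 1).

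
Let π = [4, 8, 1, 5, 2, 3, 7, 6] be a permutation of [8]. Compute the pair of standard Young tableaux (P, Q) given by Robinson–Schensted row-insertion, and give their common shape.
P = [1, 2, 3, 6] / [4, 5, 7] / [8];  Q = [1, 2, 6, 7] / [3, 4, 8] / [5];  common shape = (4, 3, 1)

Row-insert the values π_1, π_2, … into P one at a time, bumping the leftmost entry strictly greater than the inserted value down to the next row. The recording tableau Q records, in position (i, j), the step at which that cell was added to P.
  Insert 4 (step 1): P = [4];  Q = [1]
  Insert 8 (step 2): P = [4, 8];  Q = [1, 2]
  Insert 1 (step 3): P = [1, 8] / [4];  Q = [1, 2] / [3]
  Insert 5 (step 4): P = [1, 5] / [4, 8];  Q = [1, 2] / [3, 4]
  Insert 2 (step 5): P = [1, 2] / [4, 5] / [8];  Q = [1, 2] / [3, 4] / [5]
  Insert 3 (step 6): P = [1, 2, 3] / [4, 5] / [8];  Q = [1, 2, 6] / [3, 4] / [5]
  Insert 7 (step 7): P = [1, 2, 3, 7] / [4, 5] / [8];  Q = [1, 2, 6, 7] / [3, 4] / [5]
  Insert 6 (step 8): P = [1, 2, 3, 6] / [4, 5, 7] / [8];  Q = [1, 2, 6, 7] / [3, 4, 8] / [5]
Final shape: (4, 3, 1).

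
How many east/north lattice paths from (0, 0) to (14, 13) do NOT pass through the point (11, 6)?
Number of paths = 18573180

Total paths from (0, 0) to (14, 13): C(27, 14) = 20058300. Paths through (11, 6): (paths (0, 0) → (11, 6)) × (paths (11, 6) → (14, 13)) = C(17, 11) · C(10, 3) = 12376 · 120 = 1485120. Avoidance count = 20058300 − 1485120 = 18573180.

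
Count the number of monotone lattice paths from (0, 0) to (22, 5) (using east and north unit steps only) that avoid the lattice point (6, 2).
Number of paths = 53598

Total paths from (0, 0) to (22, 5): C(27, 22) = 80730. Paths through (6, 2): (paths (0, 0) → (6, 2)) × (paths (6, 2) → (22, 5)) = C(8, 6) · C(19, 16) = 28 · 969 = 27132. Avoidance count = 80730 − 27132 = 53598.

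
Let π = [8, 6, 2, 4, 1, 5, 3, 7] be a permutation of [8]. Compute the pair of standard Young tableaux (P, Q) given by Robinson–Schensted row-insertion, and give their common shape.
P = [1, 3, 5, 7] / [2, 4] / [6] / [8];  Q = [1, 4, 6, 8] / [2, 7] / [3] / [5];  common shape = (4, 2, 1, 1)

Row-insert the values π_1, π_2, … into P one at a time, bumping the leftmost entry strictly greater than the inserted value down to the next row. The recording tableau Q records, in position (i, j), the step at which that cell was added to P.
  Insert 8 (step 1): P = [8];  Q = [1]
  Insert 6 (step 2): P = [6] / [8];  Q = [1] / [2]
  Insert 2 (step 3): P = [2] / [6] / [8];  Q = [1] / [2] / [3]
  Insert 4 (step 4): P = [2, 4] / [6] / [8];  Q = [1, 4] / [2] / [3]
  Insert 1 (step 5): P = [1, 4] / [2] / [6] / [8];  Q = [1, 4] / [2] / [3] / [5]
  Insert 5 (step 6): P = [1, 4, 5] / [2] / [6] / [8];  Q = [1, 4, 6] / [2] / [3] / [5]
  Insert 3 (step 7): P = [1, 3, 5] / [2, 4] / [6] / [8];  Q = [1, 4, 6] / [2, 7] / [3] / [5]
  Insert 7 (step 8): P = [1, 3, 5, 7] / [2, 4] / [6] / [8];  Q = [1, 4, 6, 8] / [2, 7] / [3] / [5]
Final shape: (4, 2, 1, 1).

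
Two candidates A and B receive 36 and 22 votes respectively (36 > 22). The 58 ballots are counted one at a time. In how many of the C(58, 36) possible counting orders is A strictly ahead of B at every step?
Strict-lead orderings = 1356968880100470

Total orderings of the 58 votes with 36 for A: C(58, 36) = 5621728217559090. By the Bertrand ballot formula (Cycle Lemma / reflection principle), the number of orderings in which A is strictly ahead of B throughout is (p − q)/(p + q) · C(p + q, p) = (36 − 22)/(36 + 22) · 5621728217559090 = 1356968880100470.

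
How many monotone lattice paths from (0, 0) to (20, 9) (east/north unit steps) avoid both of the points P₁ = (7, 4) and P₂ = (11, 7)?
Number of paths = 6072495

Inclusion–exclusion. Total paths: C(29, 20) = 10015005. Through P₁: C(11, 7)·C(18, 13) = 2827440. Through P₂: C(18, 11)·C(11, 9) = 1750320. Since P₁ is strictly southwest of P₂, a monotone path through both must visit P₁ then P₂; paths through both = C(11, 7)·C(7, 4)·C(11, 9) = 635250. Avoid both = 10015005 − 2827440 − 1750320 + 635250 = 6072495.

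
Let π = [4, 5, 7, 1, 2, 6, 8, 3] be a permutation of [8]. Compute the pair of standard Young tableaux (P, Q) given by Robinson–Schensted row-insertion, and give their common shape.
P = [1, 2, 3, 8] / [4, 5, 6] / [7];  Q = [1, 2, 3, 7] / [4, 5, 6] / [8];  common shape = (4, 3, 1)

Row-insert the values π_1, π_2, … into P one at a time, bumping the leftmost entry strictly greater than the inserted value down to the next row. The recording tableau Q records, in position (i, j), the step at which that cell was added to P.
  Insert 4 (step 1): P = [4];  Q = [1]
  Insert 5 (step 2): P = [4, 5];  Q = [1, 2]
  Insert 7 (step 3): P = [4, 5, 7];  Q = [1, 2, 3]
  Insert 1 (step 4): P = [1, 5, 7] / [4];  Q = [1, 2, 3] / [4]
  Insert 2 (step 5): P = [1, 2, 7] / [4, 5];  Q = [1, 2, 3] / [4, 5]
  Insert 6 (step 6): P = [1, 2, 6] / [4, 5, 7];  Q = [1, 2, 3] / [4, 5, 6]
  Insert 8 (step 7): P = [1, 2, 6, 8] / [4, 5, 7];  Q = [1, 2, 3, 7] / [4, 5, 6]
  Insert 3 (step 8): P = [1, 2, 3, 8] / [4, 5, 6] / [7];  Q = [1, 2, 3, 7] / [4, 5, 6] / [8]
Final shape: (4, 3, 1).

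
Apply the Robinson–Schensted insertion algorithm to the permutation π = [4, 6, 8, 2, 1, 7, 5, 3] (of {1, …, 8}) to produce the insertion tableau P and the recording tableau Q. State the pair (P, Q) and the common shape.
P = [1, 3, 7] / [2, 5] / [4, 6] / [8];  Q = [1, 2, 3] / [4, 6] / [5, 7] / [8];  common shape = (3, 2, 2, 1)

Row-insert the values π_1, π_2, … into P one at a time, bumping the leftmost entry strictly greater than the inserted value down to the next row. The recording tableau Q records, in position (i, j), the step at which that cell was added to P.
  Insert 4 (step 1): P = [4];  Q = [1]
  Insert 6 (step 2): P = [4, 6];  Q = [1, 2]
  Insert 8 (step 3): P = [4, 6, 8];  Q = [1, 2, 3]
  Insert 2 (step 4): P = [2, 6, 8] / [4];  Q = [1, 2, 3] / [4]
  Insert 1 (step 5): P = [1, 6, 8] / [2] / [4];  Q = [1, 2, 3] / [4] / [5]
  Insert 7 (step 6): P = [1, 6, 7] / [2, 8] / [4];  Q = [1, 2, 3] / [4, 6] / [5]
  Insert 5 (step 7): P = [1, 5, 7] / [2, 6] / [4, 8];  Q = [1, 2, 3] / [4, 6] / [5, 7]
  Insert 3 (step 8): P = [1, 3, 7] / [2, 5] / [4, 6] / [8];  Q = [1, 2, 3] / [4, 6] / [5, 7] / [8]
Final shape: (3, 2, 2, 1).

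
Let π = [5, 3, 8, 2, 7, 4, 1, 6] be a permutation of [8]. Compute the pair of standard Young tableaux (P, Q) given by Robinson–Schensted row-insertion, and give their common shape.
P = [1, 4, 6] / [2, 7] / [3, 8] / [5];  Q = [1, 3, 8] / [2, 5] / [4, 6] / [7];  common shape = (3, 2, 2, 1)

Row-insert the values π_1, π_2, … into P one at a time, bumping the leftmost entry strictly greater than the inserted value down to the next row. The recording tableau Q records, in position (i, j), the step at which that cell was added to P.
  Insert 5 (step 1): P = [5];  Q = [1]
  Insert 3 (step 2): P = [3] / [5];  Q = [1] / [2]
  Insert 8 (step 3): P = [3, 8] / [5];  Q = [1, 3] / [2]
  Insert 2 (step 4): P = [2, 8] / [3] / [5];  Q = [1, 3] / [2] / [4]
  Insert 7 (step 5): P = [2, 7] / [3, 8] / [5];  Q = [1, 3] / [2, 5] / [4]
  Insert 4 (step 6): P = [2, 4] / [3, 7] / [5, 8];  Q = [1, 3] / [2, 5] / [4, 6]
  Insert 1 (step 7): P = [1, 4] / [2, 7] / [3, 8] / [5];  Q = [1, 3] / [2, 5] / [4, 6] / [7]
  Insert 6 (step 8): P = [1, 4, 6] / [2, 7] / [3, 8] / [5];  Q = [1, 3, 8] / [2, 5] / [4, 6] / [7]
Final shape: (3, 2, 2, 1).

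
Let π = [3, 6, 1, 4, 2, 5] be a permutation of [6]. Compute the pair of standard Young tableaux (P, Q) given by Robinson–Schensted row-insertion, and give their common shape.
P = [1, 2, 5] / [3, 4] / [6];  Q = [1, 2, 6] / [3, 4] / [5];  common shape = (3, 2, 1)

Row-insert the values π_1, π_2, … into P one at a time, bumping the leftmost entry strictly greater than the inserted value down to the next row. The recording tableau Q records, in position (i, j), the step at which that cell was added to P.
  Insert 3 (step 1): P = [3];  Q = [1]
  Insert 6 (step 2): P = [3, 6];  Q = [1, 2]
  Insert 1 (step 3): P = [1, 6] / [3];  Q = [1, 2] / [3]
  Insert 4 (step 4): P = [1, 4] / [3, 6];  Q = [1, 2] / [3, 4]
  Insert 2 (step 5): P = [1, 2] / [3, 4] / [6];  Q = [1, 2] / [3, 4] / [5]
  Insert 5 (step 6): P = [1, 2, 5] / [3, 4] / [6];  Q = [1, 2, 6] / [3, 4] / [5]
Final shape: (3, 2, 1).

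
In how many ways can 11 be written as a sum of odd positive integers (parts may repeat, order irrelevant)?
p_odd(11) = 12

Partitions of 11 using only odd parts 1, 3, 5, …: 11, 9+1+1, 7+3+1, 7+1+1+1+1, 5+5+1, 5+3+3, 5+3+1+1+1, 5+1+1+1+1+1+1, 3+3+3+1+1, 3+3+1+1+1+1+1, 3+1+1+1+1+1+1+1+1, 1+1+1+1+1+1+1+1+1+1+1. There are 12. (Euler: this equals q(11), the number of distinct-part partitions.)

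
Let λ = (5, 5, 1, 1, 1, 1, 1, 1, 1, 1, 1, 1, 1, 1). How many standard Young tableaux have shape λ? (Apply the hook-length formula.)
# SYT of shape (5, 5, 1, 1, 1, 1, 1, 1, 1, 1, 1, 1, 1, 1) = 2662660

Hook-length formula: f^λ = n! / Π hook(c), product over all cells c of the Young diagram. For λ = (5, 5, 1, 1, 1, 1, 1, 1, 1, 1, 1, 1, 1, 1), n = 22 boxes. Hook lengths by row (left-to-right, top-to-bottom): [18, 5, 4, 3, 2]; [17, 4, 3, 2, 1]; [12]; [11]; [10]; [9]; [8]; [7]; [6]; [5]; [4]; [3]; [2]; [1]. Product of hooks = 422134530048000. So f^λ = 22! / 422134530048000 = 1124000727777607680000 / 422134530048000 = 2662660.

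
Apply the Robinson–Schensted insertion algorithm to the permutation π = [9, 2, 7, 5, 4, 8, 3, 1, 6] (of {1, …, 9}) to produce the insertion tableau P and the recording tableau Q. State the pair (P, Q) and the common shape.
P = [1, 3, 6] / [2, 8] / [4] / [5] / [7] / [9];  Q = [1, 3, 6] / [2, 9] / [4] / [5] / [7] / [8];  common shape = (3, 2, 1, 1, 1, 1)

Row-insert the values π_1, π_2, … into P one at a time, bumping the leftmost entry strictly greater than the inserted value down to the next row. The recording tableau Q records, in position (i, j), the step at which that cell was added to P.
  Insert 9 (step 1): P = [9];  Q = [1]
  Insert 2 (step 2): P = [2] / [9];  Q = [1] / [2]
  Insert 7 (step 3): P = [2, 7] / [9];  Q = [1, 3] / [2]
  Insert 5 (step 4): P = [2, 5] / [7] / [9];  Q = [1, 3] / [2] / [4]
  Insert 4 (step 5): P = [2, 4] / [5] / [7] / [9];  Q = [1, 3] / [2] / [4] / [5]
  Insert 8 (step 6): P = [2, 4, 8] / [5] / [7] / [9];  Q = [1, 3, 6] / [2] / [4] / [5]
  Insert 3 (step 7): P = [2, 3, 8] / [4] / [5] / [7] / [9];  Q = [1, 3, 6] / [2] / [4] / [5] / [7]
  Insert 1 (step 8): P = [1, 3, 8] / [2] / [4] / [5] / [7] / [9];  Q = [1, 3, 6] / [2] / [4] / [5] / [7] / [8]
  Insert 6 (step 9): P = [1, 3, 6] / [2, 8] / [4] / [5] / [7] / [9];  Q = [1, 3, 6] / [2, 9] / [4] / [5] / [7] / [8]
Final shape: (3, 2, 1, 1, 1, 1).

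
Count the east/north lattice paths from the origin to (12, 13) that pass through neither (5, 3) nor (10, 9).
Number of paths = 3113622

Inclusion–exclusion. Total paths: C(25, 12) = 5200300. Through P₁: C(8, 5)·C(17, 7) = 1089088. Through P₂: C(19, 10)·C(6, 2) = 1385670. Since P₁ is strictly southwest of P₂, a monotone path through both must visit P₁ then P₂; paths through both = C(8, 5)·C(11, 5)·C(6, 2) = 388080. Avoid both = 5200300 − 1089088 − 1385670 + 388080 = 3113622.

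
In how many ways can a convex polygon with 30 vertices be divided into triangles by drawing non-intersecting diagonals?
C_28 = 263747951750360

These polygon triangulations are counted by the Catalan number C_n = (1/(n + 1)) · C(2n, n). For n = 28: C_28 = (1/29) · C(56, 28) = 7648690600760440/29 = 263747951750360.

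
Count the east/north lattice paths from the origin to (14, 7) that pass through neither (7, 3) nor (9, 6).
Number of paths = 53850

Inclusion–exclusion. Total paths: C(21, 14) = 116280. Through P₁: C(10, 7)·C(11, 7) = 39600. Through P₂: C(15, 9)·C(6, 5) = 30030. Since P₁ is strictly southwest of P₂, a monotone path through both must visit P₁ then P₂; paths through both = C(10, 7)·C(5, 2)·C(6, 5) = 7200. Avoid both = 116280 − 39600 − 30030 + 7200 = 53850.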